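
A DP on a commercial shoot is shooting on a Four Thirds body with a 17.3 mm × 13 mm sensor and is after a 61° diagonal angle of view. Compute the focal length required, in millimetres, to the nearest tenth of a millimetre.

18.4 mm

Sensor diagonal = √(17.3² + 13²) = √468.2900 ≈ 21.6400 mm.
From α = 2·arctan(d/2f) we get f = d / (2·tan(α/2)).
With d = 21.6400 mm and α/2 = 30.5°, tan(α/2) ≈ 0.58905, so f ≈ 21.6400 / 1.17809 ≈ 18.3687 mm.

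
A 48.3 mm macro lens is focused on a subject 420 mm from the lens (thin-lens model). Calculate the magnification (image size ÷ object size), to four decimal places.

Thin lens: 1/f = 1/dₒ + 1/dᵢ → 1/dᵢ = 1/48.3 − 1/420 = 0.0183230 mm⁻¹, so dᵢ ≈ 54.5763 mm.
Magnification m = dᵢ/dₒ = 54.5763/420 ≈ 0.12994.

0.1299×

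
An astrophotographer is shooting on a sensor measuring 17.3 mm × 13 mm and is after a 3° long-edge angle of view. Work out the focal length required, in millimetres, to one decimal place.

330.3 mm

From α = 2·arctan(w/2f) we get f = w / (2·tan(α/2)).
With w = 17.3 mm and α/2 = 1.5°, tan(α/2) ≈ 0.02619, so f ≈ 17.3 / 0.05237 ≈ 330.3302 mm.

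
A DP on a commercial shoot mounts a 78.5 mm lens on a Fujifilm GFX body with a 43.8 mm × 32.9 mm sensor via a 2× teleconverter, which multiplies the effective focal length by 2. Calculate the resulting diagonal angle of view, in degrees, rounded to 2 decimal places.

19.79°

Effective focal length f = 78.5 × 2 = 157 mm.
Sensor diagonal = √(43.8² + 32.9²) = √3000.8500 ≈ 54.7800 mm.
α = 2·arctan(54.780 / (2 × 157)) = 2·arctan(0.17446) ≈ 19.7923°.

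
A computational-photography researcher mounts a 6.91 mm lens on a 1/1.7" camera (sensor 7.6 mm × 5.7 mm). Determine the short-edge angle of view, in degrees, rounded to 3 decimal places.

44.827°

Angle of view α = 2·arctan(h/2f) with h = 5.7 mm and f = 6.91 mm.
h/2f = 0.41245; arctan(0.41245) ≈ 22.4135°, so α ≈ 44.8270°.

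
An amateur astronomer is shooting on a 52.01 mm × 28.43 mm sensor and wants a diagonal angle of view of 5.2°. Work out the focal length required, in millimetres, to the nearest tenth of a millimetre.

Sensor diagonal = √(52.01² + 28.43²) = √3513.3050 ≈ 59.2731 mm.
From α = 2·arctan(d/2f) we get f = d / (2·tan(α/2)).
With d = 59.2731 mm and α/2 = 2.6°, tan(α/2) ≈ 0.04541, so f ≈ 59.2731 / 0.09082 ≈ 652.6479 mm.

652.6 mm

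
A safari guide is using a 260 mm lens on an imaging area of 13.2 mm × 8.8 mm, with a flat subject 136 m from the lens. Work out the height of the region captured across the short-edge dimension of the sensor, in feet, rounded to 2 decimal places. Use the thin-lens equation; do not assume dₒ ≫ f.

dₒ: 136 m = 136000 mm.
Similar triangles through the lens centre give W/dₒ = h/dᵢ; with 1/f = 1/dₒ + 1/dᵢ this gives W = h·(dₒ − f)/f.
W = 8.8 mm × (136000 − 260) / 260 = 8.8 × 522.0769 ≈ 4594.277 mm = 4594.277/304.8 ft = 15.0731 ft.

15.07 ft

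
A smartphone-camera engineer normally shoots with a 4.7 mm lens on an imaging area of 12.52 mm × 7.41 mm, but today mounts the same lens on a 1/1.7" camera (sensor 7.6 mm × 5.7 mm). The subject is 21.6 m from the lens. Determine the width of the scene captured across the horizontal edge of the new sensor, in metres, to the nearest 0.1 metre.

The focal length stays 4.7 mm; the relevant sensor dimension is now w = 7.6 mm. Object distance dₒ = 21.6 m = 21600 mm.
Thin-lens field width W = w·(dₒ − f)/f = 7.6 × (21600 − 4.7)/4.7 ≈ 34920.060 mm = 34.9201 m.

34.9 m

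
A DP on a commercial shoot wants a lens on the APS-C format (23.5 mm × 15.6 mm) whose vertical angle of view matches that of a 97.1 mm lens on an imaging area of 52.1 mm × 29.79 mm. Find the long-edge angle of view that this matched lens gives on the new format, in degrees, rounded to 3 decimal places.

Equal vertical AOV ⇒ f₂ = f₁ · 15.6/29.79 = 97.1 × 0.52367 ≈ 50.8479 mm.
Long-edge AOV on the new format = 2·arctan(23.5 / (2 × 50.8479)) = 2·arctan(0.23108) ≈ 26.0232°.

26.023°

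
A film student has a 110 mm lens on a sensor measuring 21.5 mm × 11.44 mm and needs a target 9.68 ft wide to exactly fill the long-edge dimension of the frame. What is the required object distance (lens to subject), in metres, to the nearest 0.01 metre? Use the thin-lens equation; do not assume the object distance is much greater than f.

15.21 m

W: 9.68 ft × 304.8 mm/ft = 2950.46 mm.
Magnification m = w/W = dᵢ/dₒ; combined with 1/f = 1/dₒ + 1/dᵢ this gives dₒ = f·(1 + W/w).
dₒ = 110 mm × (1 + 2950.46/21.5) = 110 × 138.2309 ≈ 15205.397 mm = 15.2054 m.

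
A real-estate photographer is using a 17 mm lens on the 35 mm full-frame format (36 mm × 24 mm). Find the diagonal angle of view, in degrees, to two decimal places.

103.68°

Sensor diagonal = √(36² + 24²) = √1872.0000 ≈ 43.2666 mm.
Angle of view α = 2·arctan(d/2f) with d = 43.2666 mm and f = 17 mm.
d/2f = 1.27255; arctan(1.27255) ≈ 51.8388°, so α ≈ 103.6777°.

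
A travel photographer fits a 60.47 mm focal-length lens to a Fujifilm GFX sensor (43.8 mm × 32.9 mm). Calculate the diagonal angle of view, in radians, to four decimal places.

0.8506 rad

Sensor diagonal = √(43.8² + 32.9²) = √3000.8500 ≈ 54.7800 mm.
Angle of view α = 2·arctan(d/2f) with d = 54.7800 mm and f = 60.47 mm.
d/2f = 0.45295; arctan(0.45295) ≈ 0.4253 rad, so α ≈ 0.8506 rad.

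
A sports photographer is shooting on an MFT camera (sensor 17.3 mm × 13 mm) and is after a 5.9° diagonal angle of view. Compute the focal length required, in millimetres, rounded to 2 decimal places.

Sensor diagonal = √(17.3² + 13²) = √468.2900 ≈ 21.6400 mm.
From α = 2·arctan(d/2f) we get f = d / (2·tan(α/2)).
With d = 21.6400 mm and α/2 = 2.95°, tan(α/2) ≈ 0.05153, so f ≈ 21.6400 / 0.10307 ≈ 209.9636 mm.

209.96 mm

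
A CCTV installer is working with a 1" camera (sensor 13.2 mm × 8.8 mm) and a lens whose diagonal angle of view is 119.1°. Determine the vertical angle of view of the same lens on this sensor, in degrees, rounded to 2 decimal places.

86.67°

Sensor diagonal = √(13.2² + 8.8²) = √251.6800 ≈ 15.8644 mm.
From the diagonal AOV: f = 15.8644 / (2·tan(59.55°)) = 15.8644 / 3.40211 ≈ 4.6631 mm.
Vertical AOV = 2·arctan(8.8 / (2 × 4.6631)) = 2·arctan(0.94358) ≈ 86.6742°.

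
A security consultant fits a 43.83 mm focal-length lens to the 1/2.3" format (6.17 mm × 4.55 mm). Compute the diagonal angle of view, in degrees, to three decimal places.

Sensor diagonal = √(6.17² + 4.55²) = √58.7714 ≈ 7.6663 mm.
Angle of view α = 2·arctan(d/2f) with d = 7.6663 mm and f = 43.83 mm.
d/2f = 0.08745; arctan(0.08745) ≈ 4.9981°, so α ≈ 9.9961°.

9.996°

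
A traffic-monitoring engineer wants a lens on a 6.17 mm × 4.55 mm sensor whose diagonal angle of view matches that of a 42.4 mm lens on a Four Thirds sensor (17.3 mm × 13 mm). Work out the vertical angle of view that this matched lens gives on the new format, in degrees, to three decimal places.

17.225°

Sensor diagonal = √(17.3² + 13²) = √468.2900 ≈ 21.6400 mm.
Sensor diagonal = √(6.17² + 4.55²) = √58.7714 ≈ 7.6663 mm.
Equal diagonal AOV ⇒ f₂ = f₁ · 7.6663/21.6400 = 42.4 × 0.35426 ≈ 15.0207 mm.
Vertical AOV on the new format = 2·arctan(4.55 / (2 × 15.0207)) = 2·arctan(0.15146) ≈ 17.2248°.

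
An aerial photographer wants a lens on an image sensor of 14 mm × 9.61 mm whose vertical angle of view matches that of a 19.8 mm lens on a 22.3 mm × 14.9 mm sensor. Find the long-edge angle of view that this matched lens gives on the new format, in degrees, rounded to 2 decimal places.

Equal vertical AOV ⇒ f₂ = f₁ · 9.61/14.9 = 19.8 × 0.64497 ≈ 12.7703 mm.
Long-edge AOV on the new format = 2·arctan(14 / (2 × 12.7703)) = 2·arctan(0.54815) ≈ 57.4583°.

57.46°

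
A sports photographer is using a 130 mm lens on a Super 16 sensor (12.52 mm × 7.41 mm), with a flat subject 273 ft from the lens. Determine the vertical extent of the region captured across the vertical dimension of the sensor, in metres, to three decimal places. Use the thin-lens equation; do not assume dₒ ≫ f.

dₒ: 273 ft × 304.8 mm/ft = 83210.40 mm.
Similar triangles through the lens centre give W/dₒ = h/dᵢ; with 1/f = 1/dₒ + 1/dᵢ this gives W = h·(dₒ − f)/f.
W = 7.41 mm × (83210.4 − 130) / 130 = 7.41 × 639.0800 ≈ 4735.583 mm = 4.73558 m.

4.736 m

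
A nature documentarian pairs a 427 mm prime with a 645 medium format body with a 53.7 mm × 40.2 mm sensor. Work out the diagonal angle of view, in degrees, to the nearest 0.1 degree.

Sensor diagonal = √(53.7² + 40.2²) = √4499.7300 ≈ 67.0800 mm.
Angle of view α = 2·arctan(d/2f) with d = 67.0800 mm and f = 427 mm.
d/2f = 0.07855; arctan(0.07855) ≈ 4.4912°, so α ≈ 8.9825°.

9.0°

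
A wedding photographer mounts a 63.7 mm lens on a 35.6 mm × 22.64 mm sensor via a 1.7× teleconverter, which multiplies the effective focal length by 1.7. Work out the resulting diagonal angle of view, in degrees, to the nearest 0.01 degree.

22.05°

Effective focal length f = 63.7 × 1.7 = 108.29 mm.
Sensor diagonal = √(35.6² + 22.64²) = √1779.9296 ≈ 42.1892 mm.
α = 2·arctan(42.189 / (2 × 108.29)) = 2·arctan(0.19480) ≈ 22.0460°.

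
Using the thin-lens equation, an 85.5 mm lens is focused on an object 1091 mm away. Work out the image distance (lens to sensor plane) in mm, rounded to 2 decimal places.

92.77 mm

1/dᵢ = 1/f − 1/dₒ = 1/85.5 − 1/1091 = 0.0107793 mm⁻¹.
dᵢ = 1/0.0107793 ≈ 92.7703 mm.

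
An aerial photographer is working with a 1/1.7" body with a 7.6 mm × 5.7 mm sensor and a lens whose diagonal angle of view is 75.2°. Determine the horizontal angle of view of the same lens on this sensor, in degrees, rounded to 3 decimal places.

63.273°

Sensor diagonal = √(7.6² + 5.7²) = √90.2500 ≈ 9.5000 mm.
From the diagonal AOV: f = 9.5000 / (2·tan(37.6°)) = 9.5000 / 1.54021 ≈ 6.1680 mm.
Horizontal AOV = 2·arctan(7.6 / (2 × 6.1680)) = 2·arctan(0.61608) ≈ 63.2730°.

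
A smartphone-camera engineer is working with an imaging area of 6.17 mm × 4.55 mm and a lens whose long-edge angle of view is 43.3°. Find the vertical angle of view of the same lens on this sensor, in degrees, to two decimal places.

32.63°

From the long-edge AOV: f = 6.17 / (2·tan(21.65°)) = 6.17 / 0.79388 ≈ 7.7720 mm.
Vertical AOV = 2·arctan(4.55 / (2 × 7.7720)) = 2·arctan(0.29272) ≈ 32.6314°.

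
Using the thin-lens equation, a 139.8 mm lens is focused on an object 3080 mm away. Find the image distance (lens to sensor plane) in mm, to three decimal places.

146.447 mm

1/dᵢ = 1/f − 1/dₒ = 1/139.8 − 1/3080 = 0.0068284 mm⁻¹.
dᵢ = 1/0.0068284 ≈ 146.4472 mm.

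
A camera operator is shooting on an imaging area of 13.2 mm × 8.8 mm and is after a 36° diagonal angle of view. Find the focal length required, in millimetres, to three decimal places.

Sensor diagonal = √(13.2² + 8.8²) = √251.6800 ≈ 15.8644 mm.
From α = 2·arctan(d/2f) we get f = d / (2·tan(α/2)).
With d = 15.8644 mm and α/2 = 18°, tan(α/2) ≈ 0.32492, so f ≈ 15.8644 / 0.64984 ≈ 24.4128 mm.

24.413 mm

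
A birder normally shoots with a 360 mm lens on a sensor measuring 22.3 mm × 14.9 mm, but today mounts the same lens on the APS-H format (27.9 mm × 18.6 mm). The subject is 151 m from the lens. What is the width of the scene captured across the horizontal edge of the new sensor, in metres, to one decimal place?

The focal length stays 360 mm; the relevant sensor dimension is now w = 27.9 mm. Object distance dₒ = 151 m = 151000 mm.
Thin-lens field width W = w·(dₒ − f)/f = 27.9 × (151000 − 360)/360 ≈ 11674.600 mm = 11.6746 m.

11.7 m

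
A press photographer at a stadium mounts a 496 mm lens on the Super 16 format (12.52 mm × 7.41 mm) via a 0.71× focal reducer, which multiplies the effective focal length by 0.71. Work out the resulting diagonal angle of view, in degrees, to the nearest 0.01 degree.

2.37°

Effective focal length f = 496 × 0.71 = 352.16 mm.
Sensor diagonal = √(12.52² + 7.41²) = √211.6585 ≈ 14.5485 mm.
α = 2·arctan(14.548 / (2 × 352.16)) = 2·arctan(0.02066) ≈ 2.3667°.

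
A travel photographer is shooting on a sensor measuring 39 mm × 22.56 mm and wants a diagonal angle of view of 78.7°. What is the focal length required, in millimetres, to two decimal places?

27.47 mm

Sensor diagonal = √(39² + 22.56²) = √2029.9536 ≈ 45.0550 mm.
From α = 2·arctan(d/2f) we get f = d / (2·tan(α/2)).
With d = 45.0550 mm and α/2 = 39.35°, tan(α/2) ≈ 0.81995, so f ≈ 45.0550 / 1.63990 ≈ 27.4743 mm.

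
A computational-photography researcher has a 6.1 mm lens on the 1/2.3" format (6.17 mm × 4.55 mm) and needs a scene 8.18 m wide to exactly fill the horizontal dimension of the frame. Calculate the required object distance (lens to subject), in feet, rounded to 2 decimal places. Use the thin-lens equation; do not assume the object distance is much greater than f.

26.55 ft

W: 8.18 m = 8180 mm.
Magnification m = w/W = dᵢ/dₒ; combined with 1/f = 1/dₒ + 1/dᵢ this gives dₒ = f·(1 + W/w).
dₒ = 6.1 mm × (1 + 8180/6.17) = 6.1 × 1326.7699 ≈ 8093.296 mm = 8093.296/304.8 ft = 26.5528 ft.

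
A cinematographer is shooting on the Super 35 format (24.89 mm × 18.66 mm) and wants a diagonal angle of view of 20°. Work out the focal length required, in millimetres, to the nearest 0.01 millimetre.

Sensor diagonal = √(24.89² + 18.66²) = √967.7077 ≈ 31.1080 mm.
From α = 2·arctan(d/2f) we get f = d / (2·tan(α/2)).
With d = 31.1080 mm and α/2 = 10°, tan(α/2) ≈ 0.17633, so f ≈ 31.1080 / 0.35265 ≈ 88.2111 mm.

88.21 mm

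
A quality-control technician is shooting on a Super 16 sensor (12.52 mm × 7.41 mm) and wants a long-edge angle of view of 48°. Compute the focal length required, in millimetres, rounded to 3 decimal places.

From α = 2·arctan(w/2f) we get f = w / (2·tan(α/2)).
With w = 12.52 mm and α/2 = 24°, tan(α/2) ≈ 0.44523, so f ≈ 12.52 / 0.89046 ≈ 14.0602 mm.

14.060 mm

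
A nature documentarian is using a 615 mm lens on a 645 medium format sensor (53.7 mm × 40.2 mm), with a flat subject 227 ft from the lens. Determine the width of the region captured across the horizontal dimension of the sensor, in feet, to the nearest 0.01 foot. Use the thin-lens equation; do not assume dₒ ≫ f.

dₒ: 227 ft × 304.8 mm/ft = 69189.60 mm.
Similar triangles through the lens centre give W/dₒ = w/dᵢ; with 1/f = 1/dₒ + 1/dᵢ this gives W = w·(dₒ − f)/f.
W = 53.7 mm × (69189.6 − 615) / 615 = 53.7 × 111.5034 ≈ 5987.733 mm = 5987.733/304.8 ft = 19.6448 ft.

19.64 ft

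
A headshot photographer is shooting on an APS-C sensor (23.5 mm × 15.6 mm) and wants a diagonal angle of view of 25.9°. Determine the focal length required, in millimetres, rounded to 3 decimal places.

61.332 mm

Sensor diagonal = √(23.5² + 15.6²) = √795.6100 ≈ 28.2066 mm.
From α = 2·arctan(d/2f) we get f = d / (2·tan(α/2)).
With d = 28.2066 mm and α/2 = 12.95°, tan(α/2) ≈ 0.22995, so f ≈ 28.2066 / 0.45990 ≈ 61.3322 mm.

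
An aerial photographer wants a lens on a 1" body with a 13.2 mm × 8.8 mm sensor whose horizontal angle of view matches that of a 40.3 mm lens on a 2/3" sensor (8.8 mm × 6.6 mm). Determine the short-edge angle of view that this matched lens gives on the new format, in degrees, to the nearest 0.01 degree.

8.33°

Equal horizontal AOV ⇒ f₂ = f₁ · 13.2/8.8 = 40.3 × 1.50000 ≈ 60.4500 mm.
Short-edge AOV on the new format = 2·arctan(8.8 / (2 × 60.4500)) = 2·arctan(0.07279) ≈ 8.3261°.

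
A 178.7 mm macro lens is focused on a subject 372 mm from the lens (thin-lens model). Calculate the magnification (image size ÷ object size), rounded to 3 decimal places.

0.924×

Thin lens: 1/f = 1/dₒ + 1/dᵢ → 1/dᵢ = 1/178.7 − 1/372 = 0.0029078 mm⁻¹, so dᵢ ≈ 343.9027 mm.
Magnification m = dᵢ/dₒ = 343.9027/372 ≈ 0.92447.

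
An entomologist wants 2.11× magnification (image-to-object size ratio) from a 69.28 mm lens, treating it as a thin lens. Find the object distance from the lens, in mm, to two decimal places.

With m = dᵢ/dₒ and 1/f = 1/dₒ + 1/dᵢ, substituting dᵢ = m·dₒ gives 1/f = (1 + 1/m)/dₒ, hence dₒ = f·(1 + 1/m).
dₒ = 69.28 × (1 + 1/2.11) = 69.28 × 1.47393 ≈ 102.114 mm.

102.11 mm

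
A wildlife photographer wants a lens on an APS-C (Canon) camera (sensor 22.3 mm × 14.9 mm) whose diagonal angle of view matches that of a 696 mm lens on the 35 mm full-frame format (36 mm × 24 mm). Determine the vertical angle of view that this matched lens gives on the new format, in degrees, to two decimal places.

Sensor diagonal = √(36² + 24²) = √1872.0000 ≈ 43.2666 mm.
Sensor diagonal = √(22.3² + 14.9²) = √719.3000 ≈ 26.8198 mm.
Equal diagonal AOV ⇒ f₂ = f₁ · 26.8198/43.2666 = 696 × 0.61987 ≈ 431.4310 mm.
Vertical AOV on the new format = 2·arctan(14.9 / (2 × 431.4310)) = 2·arctan(0.01727) ≈ 1.9786°.

1.98°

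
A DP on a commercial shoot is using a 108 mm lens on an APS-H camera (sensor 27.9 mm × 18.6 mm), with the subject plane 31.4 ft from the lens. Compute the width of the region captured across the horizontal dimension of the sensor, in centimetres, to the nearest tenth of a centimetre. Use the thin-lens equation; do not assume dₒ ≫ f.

244.5 cm

dₒ: 31.4 ft × 304.8 mm/ft = 9570.72 mm.
Similar triangles through the lens centre give W/dₒ = w/dᵢ; with 1/f = 1/dₒ + 1/dᵢ this gives W = w·(dₒ − f)/f.
W = 27.9 mm × (9570.72 − 108) / 108 = 27.9 × 87.6178 ≈ 2444.536 mm = 244.454 cm.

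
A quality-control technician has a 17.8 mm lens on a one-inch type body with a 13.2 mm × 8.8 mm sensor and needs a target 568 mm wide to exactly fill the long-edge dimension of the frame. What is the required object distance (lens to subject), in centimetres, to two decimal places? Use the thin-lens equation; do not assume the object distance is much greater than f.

78.37 cm

Magnification m = w/W = dᵢ/dₒ; combined with 1/f = 1/dₒ + 1/dᵢ this gives dₒ = f·(1 + W/w).
dₒ = 17.8 mm × (1 + 568/13.2) = 17.8 × 44.0303 ≈ 783.739 mm = 78.3739 cm.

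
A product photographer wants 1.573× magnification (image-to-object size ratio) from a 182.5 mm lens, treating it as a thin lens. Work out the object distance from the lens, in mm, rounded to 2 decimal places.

With m = dᵢ/dₒ and 1/f = 1/dₒ + 1/dᵢ, substituting dᵢ = m·dₒ gives 1/f = (1 + 1/m)/dₒ, hence dₒ = f·(1 + 1/m).
dₒ = 182.5 × (1 + 1/1.573) = 182.5 × 1.63573 ≈ 298.520 mm.

298.52 mm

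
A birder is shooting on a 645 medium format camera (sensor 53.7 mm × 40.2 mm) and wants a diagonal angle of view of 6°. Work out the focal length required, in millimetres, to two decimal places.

639.98 mm

Sensor diagonal = √(53.7² + 40.2²) = √4499.7300 ≈ 67.0800 mm.
From α = 2·arctan(d/2f) we get f = d / (2·tan(α/2)).
With d = 67.0800 mm and α/2 = 3°, tan(α/2) ≈ 0.05241, so f ≈ 67.0800 / 0.10482 ≈ 639.9816 mm.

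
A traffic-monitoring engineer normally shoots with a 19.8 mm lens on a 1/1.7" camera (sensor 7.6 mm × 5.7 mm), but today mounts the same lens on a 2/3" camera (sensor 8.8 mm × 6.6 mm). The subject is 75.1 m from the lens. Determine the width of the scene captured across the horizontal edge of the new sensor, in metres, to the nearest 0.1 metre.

The focal length stays 19.8 mm; the relevant sensor dimension is now w = 8.8 mm. Object distance dₒ = 75.1 m = 75100 mm.
Thin-lens field width W = w·(dₒ − f)/f = 8.8 × (75100 − 19.8)/19.8 ≈ 33368.978 mm = 33.369 m.

33.4 m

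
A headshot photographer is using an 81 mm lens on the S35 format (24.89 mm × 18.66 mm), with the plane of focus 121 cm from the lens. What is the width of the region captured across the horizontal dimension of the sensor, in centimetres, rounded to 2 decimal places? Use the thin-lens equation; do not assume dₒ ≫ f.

dₒ: 121 cm = 1210 mm.
Similar triangles through the lens centre give W/dₒ = w/dᵢ; with 1/f = 1/dₒ + 1/dᵢ this gives W = w·(dₒ − f)/f.
W = 24.89 mm × (1210 − 81) / 81 = 24.89 × 13.9383 ≈ 346.924 mm = 34.6924 cm.

34.69 cm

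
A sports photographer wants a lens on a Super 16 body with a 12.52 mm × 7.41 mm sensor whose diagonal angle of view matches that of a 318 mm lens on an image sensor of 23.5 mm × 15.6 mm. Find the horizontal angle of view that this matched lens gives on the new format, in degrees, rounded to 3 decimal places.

4.371°

Sensor diagonal = √(23.5² + 15.6²) = √795.6100 ≈ 28.2066 mm.
Sensor diagonal = √(12.52² + 7.41²) = √211.6585 ≈ 14.5485 mm.
Equal diagonal AOV ⇒ f₂ = f₁ · 14.5485/28.2066 = 318 × 0.51578 ≈ 164.0193 mm.
Horizontal AOV on the new format = 2·arctan(12.52 / (2 × 164.0193)) = 2·arctan(0.03817) ≈ 4.3714°.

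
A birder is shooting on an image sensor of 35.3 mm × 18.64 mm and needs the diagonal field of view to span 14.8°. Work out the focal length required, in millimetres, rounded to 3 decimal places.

Sensor diagonal = √(35.3² + 18.64²) = √1593.5396 ≈ 39.9192 mm.
From α = 2·arctan(d/2f) we get f = d / (2·tan(α/2)).
With d = 39.9192 mm and α/2 = 7.4°, tan(α/2) ≈ 0.12988, so f ≈ 39.9192 / 0.25975 ≈ 153.6803 mm.

153.680 mm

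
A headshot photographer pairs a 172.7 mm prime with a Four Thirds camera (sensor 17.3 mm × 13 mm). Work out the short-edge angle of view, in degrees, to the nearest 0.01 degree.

Angle of view α = 2·arctan(h/2f) with h = 13 mm and f = 172.7 mm.
h/2f = 0.03764; arctan(0.03764) ≈ 2.1555°, so α ≈ 4.3109°.

4.31°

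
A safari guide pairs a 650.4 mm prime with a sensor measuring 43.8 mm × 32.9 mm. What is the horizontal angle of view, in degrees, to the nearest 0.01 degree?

3.86°

Angle of view α = 2·arctan(w/2f) with w = 43.8 mm and f = 650.4 mm.
w/2f = 0.03367; arctan(0.03367) ≈ 1.9285°, so α ≈ 3.8570°.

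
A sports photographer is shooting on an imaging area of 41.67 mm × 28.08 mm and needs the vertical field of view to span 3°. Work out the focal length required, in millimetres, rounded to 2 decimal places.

From α = 2·arctan(h/2f) we get f = h / (2·tan(α/2)).
With h = 28.08 mm and α/2 = 1.5°, tan(α/2) ≈ 0.02619, so f ≈ 28.08 / 0.05237 ≈ 536.1660 mm.

536.17 mm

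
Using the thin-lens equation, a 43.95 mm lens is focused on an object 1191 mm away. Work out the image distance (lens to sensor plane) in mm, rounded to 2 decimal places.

1/dᵢ = 1/f − 1/dₒ = 1/43.95 − 1/1191 = 0.0219135 mm⁻¹.
dᵢ = 1/0.0219135 ≈ 45.6340 mm.

45.63 mm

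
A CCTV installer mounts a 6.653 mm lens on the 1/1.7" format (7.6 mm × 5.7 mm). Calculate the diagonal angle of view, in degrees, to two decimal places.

71.05°

Sensor diagonal = √(7.6² + 5.7²) = √90.2500 ≈ 9.5000 mm.
Angle of view α = 2·arctan(d/2f) with d = 9.5000 mm and f = 6.653 mm.
d/2f = 0.71396; arctan(0.71396) ≈ 35.5255°, so α ≈ 71.0509°.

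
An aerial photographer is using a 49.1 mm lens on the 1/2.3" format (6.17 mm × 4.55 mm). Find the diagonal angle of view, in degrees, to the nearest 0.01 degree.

Sensor diagonal = √(6.17² + 4.55²) = √58.7714 ≈ 7.6663 mm.
Angle of view α = 2·arctan(d/2f) with d = 7.6663 mm and f = 49.1 mm.
d/2f = 0.07807; arctan(0.07807) ≈ 4.4639°, so α ≈ 8.9278°.

8.93°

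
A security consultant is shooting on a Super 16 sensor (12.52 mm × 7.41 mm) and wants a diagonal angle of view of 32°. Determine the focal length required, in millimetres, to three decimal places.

Sensor diagonal = √(12.52² + 7.41²) = √211.6585 ≈ 14.5485 mm.
From α = 2·arctan(d/2f) we get f = d / (2·tan(α/2)).
With d = 14.5485 mm and α/2 = 16°, tan(α/2) ≈ 0.28675, so f ≈ 14.5485 / 0.57349 ≈ 25.3683 mm.

25.368 mm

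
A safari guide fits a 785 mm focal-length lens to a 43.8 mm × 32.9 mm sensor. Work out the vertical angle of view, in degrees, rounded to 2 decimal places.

Angle of view α = 2·arctan(h/2f) with h = 32.9 mm and f = 785 mm.
h/2f = 0.02096; arctan(0.02096) ≈ 1.2005°, so α ≈ 2.4010°.

2.40°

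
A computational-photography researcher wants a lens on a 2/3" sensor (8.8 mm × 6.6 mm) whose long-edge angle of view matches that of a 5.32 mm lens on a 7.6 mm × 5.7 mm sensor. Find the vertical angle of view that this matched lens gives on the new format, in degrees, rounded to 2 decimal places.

56.36°

Equal long-edge AOV ⇒ f₂ = f₁ · 8.8/7.6 = 5.32 × 1.15789 ≈ 6.1600 mm.
Vertical AOV on the new format = 2·arctan(6.6 / (2 × 6.1600)) = 2·arctan(0.53571) ≈ 56.3572°.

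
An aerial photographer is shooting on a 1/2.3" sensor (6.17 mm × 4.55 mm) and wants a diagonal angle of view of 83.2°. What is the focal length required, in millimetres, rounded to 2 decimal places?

4.32 mm

Sensor diagonal = √(6.17² + 4.55²) = √58.7714 ≈ 7.6663 mm.
From α = 2·arctan(d/2f) we get f = d / (2·tan(α/2)).
With d = 7.6663 mm and α/2 = 41.6°, tan(α/2) ≈ 0.88784, so f ≈ 7.6663 / 1.77568 ≈ 4.3174 mm.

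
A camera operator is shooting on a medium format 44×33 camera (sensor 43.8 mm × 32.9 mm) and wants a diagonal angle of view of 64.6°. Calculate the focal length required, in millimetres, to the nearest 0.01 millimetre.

43.33 mm

Sensor diagonal = √(43.8² + 32.9²) = √3000.8500 ≈ 54.7800 mm.
From α = 2·arctan(d/2f) we get f = d / (2·tan(α/2)).
With d = 54.7800 mm and α/2 = 32.3°, tan(α/2) ≈ 0.63217, so f ≈ 54.7800 / 1.26435 ≈ 43.3267 mm.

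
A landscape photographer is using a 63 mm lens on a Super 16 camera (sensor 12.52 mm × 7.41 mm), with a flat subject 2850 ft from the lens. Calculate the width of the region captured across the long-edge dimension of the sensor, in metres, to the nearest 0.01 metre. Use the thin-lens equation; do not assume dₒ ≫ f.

172.62 m

dₒ: 2850 ft × 304.8 mm/ft = 868679.97 mm.
Similar triangles through the lens centre give W/dₒ = w/dᵢ; with 1/f = 1/dₒ + 1/dᵢ this gives W = w·(dₒ − f)/f.
W = 12.52 mm × (868680 − 63) / 63 = 12.52 × 13787.5710 ≈ 172620.389 mm = 172.62 m.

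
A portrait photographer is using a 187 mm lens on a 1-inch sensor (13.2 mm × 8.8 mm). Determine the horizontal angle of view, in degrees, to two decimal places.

4.04°

Angle of view α = 2·arctan(w/2f) with w = 13.2 mm and f = 187 mm.
w/2f = 0.03529; arctan(0.03529) ≈ 2.0214°, so α ≈ 4.0427°.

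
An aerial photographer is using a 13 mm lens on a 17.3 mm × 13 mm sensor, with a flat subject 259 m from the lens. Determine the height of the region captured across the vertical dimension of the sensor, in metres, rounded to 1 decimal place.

259.0 m

dₒ: 259 m = 259000 mm.
Similar triangles through the lens centre give W/dₒ = h/dᵢ; with 1/f = 1/dₒ + 1/dᵢ this gives W = h·(dₒ − f)/f.
W = 13 mm × (259000 − 13) / 13 = 13 × 19922.0769 ≈ 258987.000 mm = 258.987 m.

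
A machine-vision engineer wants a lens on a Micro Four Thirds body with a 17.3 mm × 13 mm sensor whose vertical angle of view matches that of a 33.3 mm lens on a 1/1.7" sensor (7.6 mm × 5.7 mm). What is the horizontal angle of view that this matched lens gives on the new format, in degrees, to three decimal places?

Equal vertical AOV ⇒ f₂ = f₁ · 13/5.7 = 33.3 × 2.28070 ≈ 75.9474 mm.
Horizontal AOV on the new format = 2·arctan(17.3 / (2 × 75.9474)) = 2·arctan(0.11389) ≈ 12.9954°.

12.995°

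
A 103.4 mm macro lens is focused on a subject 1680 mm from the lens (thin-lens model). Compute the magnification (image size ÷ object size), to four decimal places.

0.0656×

Thin lens: 1/f = 1/dₒ + 1/dᵢ → 1/dᵢ = 1/103.4 − 1/1680 = 0.0090759 mm⁻¹, so dᵢ ≈ 110.1814 mm.
Magnification m = dᵢ/dₒ = 110.1814/1680 ≈ 0.06558.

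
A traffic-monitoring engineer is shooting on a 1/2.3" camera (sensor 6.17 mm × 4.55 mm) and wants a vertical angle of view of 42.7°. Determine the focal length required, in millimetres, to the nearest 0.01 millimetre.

5.82 mm

From α = 2·arctan(h/2f) we get f = h / (2·tan(α/2)).
With h = 4.55 mm and α/2 = 21.35°, tan(α/2) ≈ 0.39089, so f ≈ 4.55 / 0.78178 ≈ 5.8201 mm.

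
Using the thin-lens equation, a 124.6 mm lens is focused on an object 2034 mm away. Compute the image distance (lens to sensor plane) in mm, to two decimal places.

132.73 mm

1/dᵢ = 1/f − 1/dₒ = 1/124.6 − 1/2034 = 0.0075340 mm⁻¹.
dᵢ = 1/0.0075340 ≈ 132.7309 mm.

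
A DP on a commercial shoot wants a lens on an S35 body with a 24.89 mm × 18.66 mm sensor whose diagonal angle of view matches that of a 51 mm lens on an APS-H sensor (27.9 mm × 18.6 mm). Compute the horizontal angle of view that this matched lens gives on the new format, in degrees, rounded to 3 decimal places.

Sensor diagonal = √(27.9² + 18.6²) = √1124.3700 ≈ 33.5316 mm.
Sensor diagonal = √(24.89² + 18.66²) = √967.7077 ≈ 31.1080 mm.
Equal diagonal AOV ⇒ f₂ = f₁ · 31.1080/33.5316 = 51 × 0.92772 ≈ 47.3138 mm.
Horizontal AOV on the new format = 2·arctan(24.89 / (2 × 47.3138)) = 2·arctan(0.26303) ≈ 29.4735°.

29.474°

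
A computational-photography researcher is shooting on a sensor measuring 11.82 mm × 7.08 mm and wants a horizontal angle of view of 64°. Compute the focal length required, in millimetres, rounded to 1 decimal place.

From α = 2·arctan(w/2f) we get f = w / (2·tan(α/2)).
With w = 11.82 mm and α/2 = 32°, tan(α/2) ≈ 0.62487, so f ≈ 11.82 / 1.24974 ≈ 9.4580 mm.

9.5 mm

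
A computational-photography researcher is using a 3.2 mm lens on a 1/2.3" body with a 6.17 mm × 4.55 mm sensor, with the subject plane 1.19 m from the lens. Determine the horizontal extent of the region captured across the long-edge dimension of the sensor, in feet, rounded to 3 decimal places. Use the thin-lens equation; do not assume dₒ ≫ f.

7.508 ft

dₒ: 1.19 m = 1190 mm.
Similar triangles through the lens centre give W/dₒ = w/dᵢ; with 1/f = 1/dₒ + 1/dᵢ this gives W = w·(dₒ − f)/f.
W = 6.17 mm × (1190 − 3.2) / 3.2 = 6.17 × 370.8750 ≈ 2288.299 mm = 2288.299/304.8 ft = 7.50754 ft.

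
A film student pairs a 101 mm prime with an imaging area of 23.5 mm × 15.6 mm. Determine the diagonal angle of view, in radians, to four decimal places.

Sensor diagonal = √(23.5² + 15.6²) = √795.6100 ≈ 28.2066 mm.
Angle of view α = 2·arctan(d/2f) with d = 28.2066 mm and f = 101 mm.
d/2f = 0.13964; arctan(0.13964) ≈ 0.1387 rad, so α ≈ 0.2775 rad.

0.2775 rad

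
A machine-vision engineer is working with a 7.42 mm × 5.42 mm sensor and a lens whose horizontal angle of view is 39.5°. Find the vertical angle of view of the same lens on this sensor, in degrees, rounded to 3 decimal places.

29.391°

From the horizontal AOV: f = 7.42 / (2·tan(19.75°)) = 7.42 / 0.71807 ≈ 10.3332 mm.
Vertical AOV = 2·arctan(5.42 / (2 × 10.3332)) = 2·arctan(0.26226) ≈ 29.3910°.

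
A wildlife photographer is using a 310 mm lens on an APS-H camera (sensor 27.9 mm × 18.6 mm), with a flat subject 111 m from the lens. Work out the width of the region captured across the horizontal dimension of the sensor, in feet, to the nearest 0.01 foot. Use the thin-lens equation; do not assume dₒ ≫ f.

32.68 ft

dₒ: 111 m = 111000 mm.
Similar triangles through the lens centre give W/dₒ = w/dᵢ; with 1/f = 1/dₒ + 1/dᵢ this gives W = w·(dₒ − f)/f.
W = 27.9 mm × (111000 − 310) / 310 = 27.9 × 357.0645 ≈ 9962.100 mm = 9962.100/304.8 ft = 32.6841 ft.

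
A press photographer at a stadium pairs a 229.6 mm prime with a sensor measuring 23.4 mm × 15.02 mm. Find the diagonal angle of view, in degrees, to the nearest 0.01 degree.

Sensor diagonal = √(23.4² + 15.02²) = √773.1604 ≈ 27.8058 mm.
Angle of view α = 2·arctan(d/2f) with d = 27.8058 mm and f = 229.6 mm.
d/2f = 0.06055; arctan(0.06055) ≈ 3.4652°, so α ≈ 6.9304°.

6.93°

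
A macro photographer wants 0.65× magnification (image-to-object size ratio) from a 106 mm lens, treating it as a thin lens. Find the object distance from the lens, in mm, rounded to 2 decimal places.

269.08 mm

With m = dᵢ/dₒ and 1/f = 1/dₒ + 1/dᵢ, substituting dᵢ = m·dₒ gives 1/f = (1 + 1/m)/dₒ, hence dₒ = f·(1 + 1/m).
dₒ = 106 × (1 + 1/0.65) = 106 × 2.53846 ≈ 269.077 mm.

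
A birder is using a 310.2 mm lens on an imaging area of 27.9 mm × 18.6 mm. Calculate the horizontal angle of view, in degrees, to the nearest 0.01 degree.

Angle of view α = 2·arctan(w/2f) with w = 27.9 mm and f = 310.2 mm.
w/2f = 0.04497; arctan(0.04497) ≈ 2.5749°, so α ≈ 5.1498°.

5.15°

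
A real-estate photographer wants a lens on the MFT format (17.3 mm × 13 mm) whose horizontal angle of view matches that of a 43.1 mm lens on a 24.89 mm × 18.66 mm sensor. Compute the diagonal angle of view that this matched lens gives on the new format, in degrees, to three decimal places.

Equal horizontal AOV ⇒ f₂ = f₁ · 17.3/24.89 = 43.1 × 0.69506 ≈ 29.9570 mm.
Sensor diagonal = √(17.3² + 13²) = √468.2900 ≈ 21.6400 mm.
Diagonal AOV on the new format = 2·arctan(21.6400 / (2 × 29.9570)) = 2·arctan(0.36118) ≈ 39.7179°.

39.718°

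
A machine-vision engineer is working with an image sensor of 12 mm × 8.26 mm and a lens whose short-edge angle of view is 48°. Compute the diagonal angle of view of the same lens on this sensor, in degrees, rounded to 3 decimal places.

76.281°

From the short-edge AOV: f = 8.26 / (2·tan(24°)) = 8.26 / 0.89046 ≈ 9.2761 mm.
Sensor diagonal = √(12² + 8.26²) = √212.2276 ≈ 14.5680 mm.
Diagonal AOV = 2·arctan(14.5680 / (2 × 9.2761)) = 2·arctan(0.78524) ≈ 76.2810°.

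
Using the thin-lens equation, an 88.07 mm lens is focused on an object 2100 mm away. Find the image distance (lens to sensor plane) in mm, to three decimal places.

1/dᵢ = 1/f − 1/dₒ = 1/88.07 − 1/2100 = 0.0108784 mm⁻¹.
dᵢ = 1/0.0108784 ≈ 91.9252 mm.

91.925 mm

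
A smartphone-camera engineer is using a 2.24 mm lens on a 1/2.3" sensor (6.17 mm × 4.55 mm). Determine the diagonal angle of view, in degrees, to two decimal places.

119.40°

Sensor diagonal = √(6.17² + 4.55²) = √58.7714 ≈ 7.6663 mm.
Angle of view α = 2·arctan(d/2f) with d = 7.6663 mm and f = 2.24 mm.
d/2f = 1.71122; arctan(1.71122) ≈ 59.6989°, so α ≈ 119.3977°.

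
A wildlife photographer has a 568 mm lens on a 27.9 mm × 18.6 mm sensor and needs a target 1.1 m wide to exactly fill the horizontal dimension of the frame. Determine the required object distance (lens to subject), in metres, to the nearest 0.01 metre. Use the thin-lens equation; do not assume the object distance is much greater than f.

22.96 m

W: 1.1 m = 1100 mm.
Magnification m = w/W = dᵢ/dₒ; combined with 1/f = 1/dₒ + 1/dᵢ this gives dₒ = f·(1 + W/w).
dₒ = 568 mm × (1 + 1100/27.9) = 568 × 40.4265 ≈ 22962.265 mm = 22.9623 m.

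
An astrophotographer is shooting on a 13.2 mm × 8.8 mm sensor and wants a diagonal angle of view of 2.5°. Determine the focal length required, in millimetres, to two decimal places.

363.53 mm

Sensor diagonal = √(13.2² + 8.8²) = √251.6800 ≈ 15.8644 mm.
From α = 2·arctan(d/2f) we get f = d / (2·tan(α/2)).
With d = 15.8644 mm and α/2 = 1.25°, tan(α/2) ≈ 0.02182, so f ≈ 15.8644 / 0.04364 ≈ 363.5282 mm.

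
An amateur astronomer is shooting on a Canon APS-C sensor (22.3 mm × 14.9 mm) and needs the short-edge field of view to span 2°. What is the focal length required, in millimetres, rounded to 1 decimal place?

From α = 2·arctan(h/2f) we get f = h / (2·tan(α/2)).
With h = 14.9 mm and α/2 = 1°, tan(α/2) ≈ 0.01746, so f ≈ 14.9 / 0.03491 ≈ 426.8102 mm.

426.8 mm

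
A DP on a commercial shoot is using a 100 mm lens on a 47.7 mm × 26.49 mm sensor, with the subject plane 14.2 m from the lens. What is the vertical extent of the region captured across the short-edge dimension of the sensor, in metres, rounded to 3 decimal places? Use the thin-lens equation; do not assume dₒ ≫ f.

3.735 m

dₒ: 14.2 m = 14200 mm.
Similar triangles through the lens centre give W/dₒ = h/dᵢ; with 1/f = 1/dₒ + 1/dᵢ this gives W = h·(dₒ − f)/f.
W = 26.49 mm × (14200 − 100) / 100 = 26.49 × 141.0000 ≈ 3735.090 mm = 3.73509 m.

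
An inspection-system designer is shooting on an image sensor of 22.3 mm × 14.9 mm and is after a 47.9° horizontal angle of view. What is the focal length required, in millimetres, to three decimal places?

25.102 mm

From α = 2·arctan(w/2f) we get f = w / (2·tan(α/2)).
With w = 22.3 mm and α/2 = 23.95°, tan(α/2) ≈ 0.44418, so f ≈ 22.3 / 0.88837 ≈ 25.1022 mm.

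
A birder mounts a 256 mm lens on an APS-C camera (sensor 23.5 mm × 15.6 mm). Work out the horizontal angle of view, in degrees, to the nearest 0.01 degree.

Angle of view α = 2·arctan(w/2f) with w = 23.5 mm and f = 256 mm.
w/2f = 0.04590; arctan(0.04590) ≈ 2.6279°, so α ≈ 5.2559°.

5.26°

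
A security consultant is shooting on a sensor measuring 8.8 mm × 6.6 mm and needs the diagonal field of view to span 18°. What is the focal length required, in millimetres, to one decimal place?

Sensor diagonal = √(8.8² + 6.6²) = √121.0000 ≈ 11.0000 mm.
From α = 2·arctan(d/2f) we get f = d / (2·tan(α/2)).
With d = 11.0000 mm and α/2 = 9°, tan(α/2) ≈ 0.15838, so f ≈ 11.0000 / 0.31677 ≈ 34.7256 mm.

34.7 mm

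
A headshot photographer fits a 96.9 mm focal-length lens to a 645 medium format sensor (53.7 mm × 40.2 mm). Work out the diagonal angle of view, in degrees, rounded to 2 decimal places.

Sensor diagonal = √(53.7² + 40.2²) = √4499.7300 ≈ 67.0800 mm.
Angle of view α = 2·arctan(d/2f) with d = 67.0800 mm and f = 96.9 mm.
d/2f = 0.34613; arctan(0.34613) ≈ 19.0923°, so α ≈ 38.1846°.

38.18°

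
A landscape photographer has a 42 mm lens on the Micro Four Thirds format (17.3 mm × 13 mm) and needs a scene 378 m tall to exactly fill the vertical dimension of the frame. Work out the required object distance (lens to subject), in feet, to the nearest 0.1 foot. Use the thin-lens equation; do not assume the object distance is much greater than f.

W: 378 m = 378000 mm.
Magnification m = h/W = dᵢ/dₒ; combined with 1/f = 1/dₒ + 1/dᵢ this gives dₒ = f·(1 + W/h).
dₒ = 42 mm × (1 + 378000/13) = 42 × 29077.9231 ≈ 1221272.769 mm = 1221272.769/304.8 ft = 4006.8 ft.

4006.8 ft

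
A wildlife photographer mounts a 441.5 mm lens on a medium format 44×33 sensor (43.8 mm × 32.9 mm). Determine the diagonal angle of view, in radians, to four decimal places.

0.1239 rad

Sensor diagonal = √(43.8² + 32.9²) = √3000.8500 ≈ 54.7800 mm.
Angle of view α = 2·arctan(d/2f) with d = 54.7800 mm and f = 441.5 mm.
d/2f = 0.06204; arctan(0.06204) ≈ 0.0620 rad, so α ≈ 0.1239 rad.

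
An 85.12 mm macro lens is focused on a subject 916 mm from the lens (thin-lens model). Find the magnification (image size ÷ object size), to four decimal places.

0.1024×

Thin lens: 1/f = 1/dₒ + 1/dᵢ → 1/dᵢ = 1/85.12 − 1/916 = 0.0106564 mm⁻¹, so dᵢ ≈ 93.8402 mm.
Magnification m = dᵢ/dₒ = 93.8402/916 ≈ 0.10245.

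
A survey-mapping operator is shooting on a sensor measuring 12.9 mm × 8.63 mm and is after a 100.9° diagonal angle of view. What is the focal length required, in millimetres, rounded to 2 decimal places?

6.41 mm

Sensor diagonal = √(12.9² + 8.63²) = √240.8869 ≈ 15.5205 mm.
From α = 2·arctan(d/2f) we get f = d / (2·tan(α/2)).
With d = 15.5205 mm and α/2 = 50.45°, tan(α/2) ≈ 1.21094, so f ≈ 15.5205 / 2.42188 ≈ 6.4085 mm.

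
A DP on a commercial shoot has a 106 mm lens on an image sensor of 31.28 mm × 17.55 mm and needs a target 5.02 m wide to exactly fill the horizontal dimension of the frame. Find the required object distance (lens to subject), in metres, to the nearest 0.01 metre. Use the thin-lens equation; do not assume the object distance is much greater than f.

17.12 m

W: 5.02 m = 5020 mm.
Magnification m = w/W = dᵢ/dₒ; combined with 1/f = 1/dₒ + 1/dᵢ this gives dₒ = f·(1 + W/w).
dₒ = 106 mm × (1 + 5020/31.28) = 106 × 161.4859 ≈ 17117.509 mm = 17.1175 m.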